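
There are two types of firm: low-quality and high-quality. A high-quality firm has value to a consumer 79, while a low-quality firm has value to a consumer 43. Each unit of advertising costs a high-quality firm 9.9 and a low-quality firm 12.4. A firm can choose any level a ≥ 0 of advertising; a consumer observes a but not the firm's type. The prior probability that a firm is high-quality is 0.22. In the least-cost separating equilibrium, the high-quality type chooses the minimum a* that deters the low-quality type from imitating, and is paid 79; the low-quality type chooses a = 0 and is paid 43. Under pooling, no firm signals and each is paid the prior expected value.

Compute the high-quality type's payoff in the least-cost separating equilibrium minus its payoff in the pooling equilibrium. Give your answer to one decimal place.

Least-cost separating signal: a* solves 43 = 79 − 12.4·a*, so a* = (79 − 43)/12.4 ≈ 2.9032.
High-quality type's separating payoff: 79 − 9.9 × a* = 79 − 9.9 × (79 − 43)/12.4 = 79 − 356.4/12.4 ≈ 50.258.
Pooling payoff: 0.22 × 79 + 0.78 × 43 = 50.92.
Difference: 50.258 − 50.92 = -0.662, i.e. -0.7 to one decimal place.
The high-quality type would prefer the pooling outcome.

-0.7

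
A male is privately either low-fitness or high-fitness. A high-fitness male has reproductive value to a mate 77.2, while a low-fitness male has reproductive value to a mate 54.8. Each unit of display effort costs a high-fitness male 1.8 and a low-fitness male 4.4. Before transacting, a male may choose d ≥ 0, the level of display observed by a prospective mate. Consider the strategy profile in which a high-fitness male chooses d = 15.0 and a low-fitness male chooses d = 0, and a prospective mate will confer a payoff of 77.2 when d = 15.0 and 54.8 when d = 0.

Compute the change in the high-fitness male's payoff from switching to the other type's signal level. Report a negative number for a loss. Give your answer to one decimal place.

Playing d = 15.0 the high-fitness male receives 77.2 − 1.8 × 15.0 = 50.2.
Deviating to d = 0 yields 54.8 instead.
Gain from deviating: 54.8 − 50.2 = 4.6.
The gain is positive, so the high-fitness type's incentive-compatibility constraint is violated — this profile is not a separating equilibrium.

4.6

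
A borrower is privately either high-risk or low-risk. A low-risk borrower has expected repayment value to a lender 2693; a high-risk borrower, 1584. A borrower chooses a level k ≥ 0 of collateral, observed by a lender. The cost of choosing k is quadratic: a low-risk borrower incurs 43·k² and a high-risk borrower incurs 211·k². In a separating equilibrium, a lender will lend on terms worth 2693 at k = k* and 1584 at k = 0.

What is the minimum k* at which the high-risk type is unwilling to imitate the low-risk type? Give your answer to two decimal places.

2.29

The high-risk type at k = 0 receives 1584; imitating at k* yields 2693 − 211·k*².
Indifference: 1584 = 2693 − 211·k*², so k*² = (2693 − 1584) / 211 ≈ 5.2559.
k* = √5.2559 ≈ 2.29.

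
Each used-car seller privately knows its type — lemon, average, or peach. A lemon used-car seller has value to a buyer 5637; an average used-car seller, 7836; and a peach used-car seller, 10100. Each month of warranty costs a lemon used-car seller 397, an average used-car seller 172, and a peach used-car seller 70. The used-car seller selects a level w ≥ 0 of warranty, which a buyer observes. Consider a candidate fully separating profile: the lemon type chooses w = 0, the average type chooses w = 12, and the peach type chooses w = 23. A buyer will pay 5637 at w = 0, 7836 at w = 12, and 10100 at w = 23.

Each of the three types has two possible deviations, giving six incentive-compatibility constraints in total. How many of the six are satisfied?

5

Peach (own payoff 10100 − 70×23 = 8490): to w=0 gives 5637 → no gain ✓; to w=12 gives 7836 − 70×12 = 6996 → no gain ✓.
Average (own payoff 7836 − 172×12 = 5772): to w=0 gives 5637 → no gain ✓; to w=23 gives 10100 − 172×23 = 6144 → profitable ✗.
Lemon (own payoff 5637): to w=12 gives 7836 − 397×12 = 3072 → no gain ✓; to w=23 gives 10100 − 397×23 = 969 → no gain ✓.
5 of the 6 constraints hold; not an equilibrium.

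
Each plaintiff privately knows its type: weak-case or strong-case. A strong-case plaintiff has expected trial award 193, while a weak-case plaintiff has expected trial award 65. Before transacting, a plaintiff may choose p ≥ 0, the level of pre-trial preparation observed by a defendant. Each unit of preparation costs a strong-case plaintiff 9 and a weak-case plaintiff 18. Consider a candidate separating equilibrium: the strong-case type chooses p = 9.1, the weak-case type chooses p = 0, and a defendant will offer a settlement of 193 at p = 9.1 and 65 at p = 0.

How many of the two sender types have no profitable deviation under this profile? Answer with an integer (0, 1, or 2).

Strong-case type: signal → 193 − 9 × 9.1 = 111.1; deviate to 0 → 65. IC holds (111.1 ≥ 65).
Weak-case type: stay at 0 → 65; mimic → 193 − 18 × 9.1 = 29.2. IC holds (65 ≥ 29.2).
2 of 2 constraints hold, so this is a separating equilibrium.

2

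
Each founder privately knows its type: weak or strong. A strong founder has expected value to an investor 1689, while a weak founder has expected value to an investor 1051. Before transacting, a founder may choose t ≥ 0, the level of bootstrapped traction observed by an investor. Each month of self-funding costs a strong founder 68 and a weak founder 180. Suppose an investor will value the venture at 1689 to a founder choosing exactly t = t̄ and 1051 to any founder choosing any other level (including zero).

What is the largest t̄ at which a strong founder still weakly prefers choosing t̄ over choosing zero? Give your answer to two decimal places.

9.38

Choosing t̄ yields the strong type 1689 − 68·t̄; choosing zero yields 1051.
The strong type is indifferent at 1689 − 68·t̄ = 1051, i.e. t̄ = (1689 − 1051) / 68 ≈ 9.38.
For any t̄ above 9.38 the strong type would rather pool at zero, so separation collapses.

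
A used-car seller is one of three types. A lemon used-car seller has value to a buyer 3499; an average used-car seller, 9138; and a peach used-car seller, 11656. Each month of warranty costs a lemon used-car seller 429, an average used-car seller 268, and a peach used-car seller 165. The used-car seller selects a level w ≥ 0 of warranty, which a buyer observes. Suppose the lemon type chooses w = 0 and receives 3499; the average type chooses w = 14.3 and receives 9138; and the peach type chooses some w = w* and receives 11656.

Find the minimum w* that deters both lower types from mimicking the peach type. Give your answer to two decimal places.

Average type (on-path payoff 9138 − 268×14.3 = 5305.6) won't mimic when 5305.6 ≥ 11656 − 268·w*, i.e. w* ≥ 23.70.
Lemon type (on-path payoff 3499) won't mimic when 3499 ≥ 11656 − 429·w*, i.e. w* ≥ 19.01.
Both must hold, so w* = max(19.01, 23.70) = 23.70. The average type's constraint binds.

23.70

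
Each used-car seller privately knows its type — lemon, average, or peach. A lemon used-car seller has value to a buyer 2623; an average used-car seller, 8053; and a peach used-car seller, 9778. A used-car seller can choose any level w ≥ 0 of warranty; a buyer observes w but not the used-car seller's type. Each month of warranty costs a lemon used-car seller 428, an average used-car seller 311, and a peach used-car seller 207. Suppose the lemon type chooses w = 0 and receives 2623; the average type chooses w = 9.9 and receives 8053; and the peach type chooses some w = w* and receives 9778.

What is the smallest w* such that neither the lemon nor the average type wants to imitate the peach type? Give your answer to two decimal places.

16.72

Average type (on-path payoff 8053 − 311×9.9 = 4974.1) won't mimic when 4974.1 ≥ 9778 − 311·w*, i.e. w* ≥ 15.45.
Lemon type (on-path payoff 2623) won't mimic when 2623 ≥ 9778 − 428·w*, i.e. w* ≥ 16.72.
Both must hold, so w* = max(16.72, 15.45) = 16.72. The lemon type's constraint binds.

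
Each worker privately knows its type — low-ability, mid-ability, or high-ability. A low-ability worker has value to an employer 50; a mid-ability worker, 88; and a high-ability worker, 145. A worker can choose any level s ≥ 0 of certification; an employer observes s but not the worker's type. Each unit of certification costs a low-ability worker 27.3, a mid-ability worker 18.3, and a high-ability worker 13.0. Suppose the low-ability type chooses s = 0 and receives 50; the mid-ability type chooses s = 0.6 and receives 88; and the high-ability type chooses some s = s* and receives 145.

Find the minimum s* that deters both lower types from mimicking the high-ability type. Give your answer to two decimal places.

3.71

Mid-ability type (on-path payoff 88 − 18.3×0.6 = 77.02) won't mimic when 77.02 ≥ 145 − 18.3·s*, i.e. s* ≥ 3.71.
Low-ability type (on-path payoff 50) won't mimic when 50 ≥ 145 − 27.3·s*, i.e. s* ≥ 3.48.
Both must hold, so s* = max(3.48, 3.71) = 3.71. The mid-ability type's constraint binds.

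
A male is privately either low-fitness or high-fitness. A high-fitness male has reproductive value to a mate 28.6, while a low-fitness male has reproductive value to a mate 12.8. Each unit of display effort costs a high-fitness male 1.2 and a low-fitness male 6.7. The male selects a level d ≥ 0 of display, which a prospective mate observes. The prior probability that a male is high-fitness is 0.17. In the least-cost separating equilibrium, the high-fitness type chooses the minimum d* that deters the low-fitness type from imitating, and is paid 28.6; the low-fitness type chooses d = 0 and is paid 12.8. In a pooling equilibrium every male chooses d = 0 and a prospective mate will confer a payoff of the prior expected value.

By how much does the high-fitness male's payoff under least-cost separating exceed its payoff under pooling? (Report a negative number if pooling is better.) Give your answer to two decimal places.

Least-cost separating signal: d* solves 12.8 = 28.6 − 6.7·d*, so d* = (28.6 − 12.8)/6.7 ≈ 2.3582.
High-fitness type's separating payoff: 28.6 − 1.2 × d* = 28.6 − 1.2 × (28.6 − 12.8)/6.7 = 28.6 − 18.96/6.7 ≈ 25.7701.
Pooling payoff: 0.17 × 28.6 + 0.83 × 12.8 = 15.486.
Difference: 25.7701 − 15.486 = 10.2841, i.e. 10.28 to two decimal places.
The high-fitness type prefers to separate.

10.28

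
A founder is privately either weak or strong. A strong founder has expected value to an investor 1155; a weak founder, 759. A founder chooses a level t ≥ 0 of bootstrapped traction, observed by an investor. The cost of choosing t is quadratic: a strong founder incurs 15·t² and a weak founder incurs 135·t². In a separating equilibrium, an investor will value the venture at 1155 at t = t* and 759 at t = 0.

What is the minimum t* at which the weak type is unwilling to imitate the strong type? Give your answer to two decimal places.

The weak type at t = 0 receives 759; imitating at t* yields 1155 − 135·t*².
Indifference: 759 = 1155 − 135·t*², so t*² = (1155 − 759) / 135 ≈ 2.9333.
t* = √2.9333 ≈ 1.71.

1.71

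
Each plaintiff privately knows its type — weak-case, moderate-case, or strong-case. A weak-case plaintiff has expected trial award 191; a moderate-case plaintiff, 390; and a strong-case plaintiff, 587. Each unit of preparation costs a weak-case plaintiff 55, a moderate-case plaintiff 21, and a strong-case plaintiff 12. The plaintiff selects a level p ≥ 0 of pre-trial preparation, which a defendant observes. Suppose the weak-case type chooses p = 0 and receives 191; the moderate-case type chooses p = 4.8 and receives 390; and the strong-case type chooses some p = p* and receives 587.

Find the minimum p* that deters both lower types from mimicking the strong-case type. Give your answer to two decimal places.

Weak-case type (on-path payoff 191) won't mimic when 191 ≥ 587 − 55·p*, i.e. p* ≥ 7.20.
Moderate-case type (on-path payoff 390 − 21×4.8 = 289.2) won't mimic when 289.2 ≥ 587 − 21·p*, i.e. p* ≥ 14.18.
Both must hold, so p* = max(7.20, 14.18) = 14.18. The moderate-case type's constraint binds.

14.18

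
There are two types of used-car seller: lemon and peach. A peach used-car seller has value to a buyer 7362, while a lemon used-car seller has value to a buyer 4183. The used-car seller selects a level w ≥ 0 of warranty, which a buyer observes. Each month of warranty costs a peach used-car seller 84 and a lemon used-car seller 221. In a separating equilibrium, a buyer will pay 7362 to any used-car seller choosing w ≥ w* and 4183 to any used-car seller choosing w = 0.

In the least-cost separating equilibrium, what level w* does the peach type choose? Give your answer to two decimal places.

14.38

A lemon used-car seller choosing w = 0 receives 4183.
Imitating at w* instead would pay 7362 at cost 221·w*, netting 7362 − 221·w*.
Indifference: 4183 = 7362 − 221·w*, so w* = (7362 − 4183) / 221 ≈ 14.38.
At w* the lemon type's incentive constraint just binds; the peach type strictly prefers w* since its per-unit cost is lower.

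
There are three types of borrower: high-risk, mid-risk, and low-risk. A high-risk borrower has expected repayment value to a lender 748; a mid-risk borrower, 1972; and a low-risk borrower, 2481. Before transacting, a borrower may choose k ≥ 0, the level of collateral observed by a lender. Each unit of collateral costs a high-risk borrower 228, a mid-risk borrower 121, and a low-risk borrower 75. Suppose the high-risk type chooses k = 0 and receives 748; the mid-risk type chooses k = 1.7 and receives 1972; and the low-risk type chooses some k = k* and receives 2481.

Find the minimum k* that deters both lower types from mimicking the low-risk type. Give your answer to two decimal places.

Mid-risk type (on-path payoff 1972 − 121×1.7 = 1766.3) won't mimic when 1766.3 ≥ 2481 − 121·k*, i.e. k* ≥ 5.91.
High-risk type (on-path payoff 748) won't mimic when 748 ≥ 2481 − 228·k*, i.e. k* ≥ 7.60.
Both must hold, so k* = max(7.60, 5.91) = 7.60. The high-risk type's constraint binds.

7.60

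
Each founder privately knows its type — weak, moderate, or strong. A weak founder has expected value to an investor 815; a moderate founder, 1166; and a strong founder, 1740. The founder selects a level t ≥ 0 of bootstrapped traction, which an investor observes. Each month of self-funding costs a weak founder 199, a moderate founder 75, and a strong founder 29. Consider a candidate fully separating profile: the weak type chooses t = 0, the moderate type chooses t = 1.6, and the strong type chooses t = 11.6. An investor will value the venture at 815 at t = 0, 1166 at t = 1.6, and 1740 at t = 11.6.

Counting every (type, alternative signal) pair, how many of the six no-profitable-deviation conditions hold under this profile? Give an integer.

5

Moderate (own payoff 1166 − 75×1.6 = 1046): to t=0 gives 815 → no gain ✓; to t=11.6 gives 1740 − 75×11.6 = 870 → no gain ✓.
Strong (own payoff 1740 − 29×11.6 = 1403.6): to t=0 gives 815 → no gain ✓; to t=1.6 gives 1166 − 29×1.6 = 1119.6 → no gain ✓.
Weak (own payoff 815): to t=1.6 gives 1166 − 199×1.6 = 847.6 → profitable ✗; to t=11.6 gives 1740 − 199×11.6 = -568.4 → no gain ✓.
5 of the 6 constraints hold; not an equilibrium.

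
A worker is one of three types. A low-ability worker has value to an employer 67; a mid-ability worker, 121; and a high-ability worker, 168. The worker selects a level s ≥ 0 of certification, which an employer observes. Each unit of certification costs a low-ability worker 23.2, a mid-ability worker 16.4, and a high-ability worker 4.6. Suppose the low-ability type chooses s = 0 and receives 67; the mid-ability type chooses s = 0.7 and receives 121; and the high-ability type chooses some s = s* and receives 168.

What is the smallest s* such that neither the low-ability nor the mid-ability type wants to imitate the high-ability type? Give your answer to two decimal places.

4.35

Low-ability type (on-path payoff 67) won't mimic when 67 ≥ 168 − 23.2·s*, i.e. s* ≥ 4.35.
Mid-ability type (on-path payoff 121 − 16.4×0.7 = 109.52) won't mimic when 109.52 ≥ 168 − 16.4·s*, i.e. s* ≥ 3.57.
Both must hold, so s* = max(4.35, 3.57) = 4.35. The low-ability type's constraint binds.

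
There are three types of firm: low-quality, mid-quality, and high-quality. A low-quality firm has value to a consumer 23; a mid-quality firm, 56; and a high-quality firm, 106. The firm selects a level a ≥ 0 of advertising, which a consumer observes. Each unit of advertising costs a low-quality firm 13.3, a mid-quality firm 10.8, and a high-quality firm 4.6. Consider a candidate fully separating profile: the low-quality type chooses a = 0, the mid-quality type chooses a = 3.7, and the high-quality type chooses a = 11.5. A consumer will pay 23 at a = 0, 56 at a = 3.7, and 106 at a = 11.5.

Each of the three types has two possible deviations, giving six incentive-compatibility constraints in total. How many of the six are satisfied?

High-quality (own payoff 106 − 4.6×11.5 = 53.1): to a=0 gives 23 → no gain ✓; to a=3.7 gives 56 − 4.6×3.7 = 38.98 → no gain ✓.
Low-quality (own payoff 23): to a=3.7 gives 56 − 13.3×3.7 = 6.79 → no gain ✓; to a=11.5 gives 106 − 13.3×11.5 = -46.95 → no gain ✓.
Mid-quality (own payoff 56 − 10.8×3.7 = 16.04): to a=0 gives 23 → profitable ✗; to a=11.5 gives 106 − 10.8×11.5 = -18.2 → no gain ✓.
5 of the 6 constraints hold; not an equilibrium.

5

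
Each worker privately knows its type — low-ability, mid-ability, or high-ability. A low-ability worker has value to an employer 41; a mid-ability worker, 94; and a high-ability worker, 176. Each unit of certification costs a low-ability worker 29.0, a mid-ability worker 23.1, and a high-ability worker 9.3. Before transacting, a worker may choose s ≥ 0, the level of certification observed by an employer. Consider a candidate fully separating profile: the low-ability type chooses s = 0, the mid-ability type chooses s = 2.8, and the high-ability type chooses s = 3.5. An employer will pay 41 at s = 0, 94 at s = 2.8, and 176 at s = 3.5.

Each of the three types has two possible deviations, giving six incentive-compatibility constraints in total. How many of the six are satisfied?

3

High-ability (own payoff 176 − 9.3×3.5 = 143.45): to s=0 gives 41 → no gain ✓; to s=2.8 gives 94 − 9.3×2.8 = 67.96 → no gain ✓.
Mid-ability (own payoff 94 − 23.1×2.8 = 29.32): to s=0 gives 41 → profitable ✗; to s=3.5 gives 176 − 23.1×3.5 = 95.15 → profitable ✗.
Low-ability (own payoff 41): to s=2.8 gives 94 − 29.0×2.8 = 12.8 → no gain ✓; to s=3.5 gives 176 − 29.0×3.5 = 74.5 → profitable ✗.
3 of the 6 constraints hold; not an equilibrium.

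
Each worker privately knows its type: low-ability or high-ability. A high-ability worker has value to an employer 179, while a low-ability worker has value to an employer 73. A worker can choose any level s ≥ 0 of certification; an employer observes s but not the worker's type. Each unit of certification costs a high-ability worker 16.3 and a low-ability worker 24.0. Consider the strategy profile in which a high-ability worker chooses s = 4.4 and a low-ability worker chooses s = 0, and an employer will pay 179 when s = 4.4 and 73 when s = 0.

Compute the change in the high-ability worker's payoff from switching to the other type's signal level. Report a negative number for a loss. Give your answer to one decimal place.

Playing s = 4.4 the high-ability worker receives 179 − 16.3 × 4.4 = 107.28.
Deviating to s = 0 yields 73 instead.
Gain from deviating: 73 − 107.28 = -34.28, i.e. -34.3 to one decimal place.
The gain is negative, so the high-ability type's incentive-compatibility constraint is satisfied.

-34.3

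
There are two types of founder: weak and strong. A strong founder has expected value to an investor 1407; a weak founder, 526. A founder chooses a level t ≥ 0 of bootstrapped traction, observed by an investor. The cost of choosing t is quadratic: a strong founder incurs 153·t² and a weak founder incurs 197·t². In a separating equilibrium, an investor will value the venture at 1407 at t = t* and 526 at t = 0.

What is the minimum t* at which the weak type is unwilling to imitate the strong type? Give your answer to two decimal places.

The weak type at t = 0 receives 526; imitating at t* yields 1407 − 197·t*².
Indifference: 526 = 1407 − 197·t*², so t*² = (1407 − 526) / 197 ≈ 4.4721.
t* = √4.4721 ≈ 2.11.

2.11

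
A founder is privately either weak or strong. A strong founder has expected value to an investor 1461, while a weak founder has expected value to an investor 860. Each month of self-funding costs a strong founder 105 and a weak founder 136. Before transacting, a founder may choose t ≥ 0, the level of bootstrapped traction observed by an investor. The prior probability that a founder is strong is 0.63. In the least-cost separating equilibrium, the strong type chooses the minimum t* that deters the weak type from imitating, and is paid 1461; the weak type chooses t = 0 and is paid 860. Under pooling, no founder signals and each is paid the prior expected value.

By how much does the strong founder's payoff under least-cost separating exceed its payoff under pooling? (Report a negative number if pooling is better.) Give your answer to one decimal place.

Least-cost separating signal: t* solves 860 = 1461 − 136·t*, so t* = (1461 − 860)/136 ≈ 4.4191.
Strong type's separating payoff: 1461 − 105 × t* = 1461 − 105 × (1461 − 860)/136 = 1461 − 63105/136 ≈ 996.993.
Pooling payoff: 0.63 × 1461 + 0.37 × 860 = 1238.63.
Difference: 996.993 − 1238.63 = -241.637, i.e. -241.6 to one decimal place.
The strong type would prefer the pooling outcome.

-241.6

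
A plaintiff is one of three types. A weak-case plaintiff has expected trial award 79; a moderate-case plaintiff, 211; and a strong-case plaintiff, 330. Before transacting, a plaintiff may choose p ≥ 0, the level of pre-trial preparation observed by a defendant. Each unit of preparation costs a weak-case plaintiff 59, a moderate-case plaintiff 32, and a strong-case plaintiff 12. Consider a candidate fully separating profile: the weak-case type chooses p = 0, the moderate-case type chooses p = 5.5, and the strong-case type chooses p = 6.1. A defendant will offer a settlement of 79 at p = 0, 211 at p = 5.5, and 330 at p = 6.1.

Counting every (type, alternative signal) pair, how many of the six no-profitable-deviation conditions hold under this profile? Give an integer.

4

Weak-case (own payoff 79): to p=5.5 gives 211 − 59×5.5 = -113.5 → no gain ✓; to p=6.1 gives 330 − 59×6.1 = -29.9 → no gain ✓.
Moderate-case (own payoff 211 − 32×5.5 = 35): to p=0 gives 79 → profitable ✗; to p=6.1 gives 330 − 32×6.1 = 134.8 → profitable ✗.
Strong-case (own payoff 330 − 12×6.1 = 256.8): to p=0 gives 79 → no gain ✓; to p=5.5 gives 211 − 12×5.5 = 145 → no gain ✓.
4 of the 6 constraints hold; not an equilibrium.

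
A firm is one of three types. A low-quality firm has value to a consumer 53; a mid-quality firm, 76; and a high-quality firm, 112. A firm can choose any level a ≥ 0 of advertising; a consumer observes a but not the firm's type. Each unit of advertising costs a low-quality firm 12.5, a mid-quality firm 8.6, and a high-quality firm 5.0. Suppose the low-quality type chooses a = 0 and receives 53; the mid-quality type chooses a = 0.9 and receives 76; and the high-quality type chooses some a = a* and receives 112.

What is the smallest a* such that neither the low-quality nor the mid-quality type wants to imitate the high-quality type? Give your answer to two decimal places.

Mid-quality type (on-path payoff 76 − 8.6×0.9 = 68.26) won't mimic when 68.26 ≥ 112 − 8.6·a*, i.e. a* ≥ 5.09.
Low-quality type (on-path payoff 53) won't mimic when 53 ≥ 112 − 12.5·a*, i.e. a* ≥ 4.72.
Both must hold, so a* = max(4.72, 5.09) = 5.09. The mid-quality type's constraint binds.

5.09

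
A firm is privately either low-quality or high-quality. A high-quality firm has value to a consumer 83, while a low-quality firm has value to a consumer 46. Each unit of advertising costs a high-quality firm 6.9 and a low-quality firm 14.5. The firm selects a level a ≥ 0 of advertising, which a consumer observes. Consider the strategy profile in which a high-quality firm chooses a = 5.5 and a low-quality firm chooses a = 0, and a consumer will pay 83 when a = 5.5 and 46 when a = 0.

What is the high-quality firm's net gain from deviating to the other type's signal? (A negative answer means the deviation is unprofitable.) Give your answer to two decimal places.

Playing a = 5.5 the high-quality firm receives 83 − 6.9 × 5.5 = 45.05.
Deviating to a = 0 yields 46 instead.
Gain from deviating: 46 − 45.05 = 0.95.
The gain is positive, so the high-quality type's incentive-compatibility constraint is violated — this profile is not a separating equilibrium.

0.95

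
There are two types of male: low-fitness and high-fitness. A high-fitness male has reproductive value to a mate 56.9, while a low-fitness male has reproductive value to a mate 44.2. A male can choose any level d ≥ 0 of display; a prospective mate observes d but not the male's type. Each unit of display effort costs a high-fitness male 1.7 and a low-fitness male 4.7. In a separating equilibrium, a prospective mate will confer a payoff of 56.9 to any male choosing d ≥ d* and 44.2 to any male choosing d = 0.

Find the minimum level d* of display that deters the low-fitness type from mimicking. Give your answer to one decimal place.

A low-fitness male choosing d = 0 receives 44.2.
Imitating at d* instead would pay 56.9 at cost 4.7·d*, netting 56.9 − 4.7·d*.
Indifference: 44.2 = 56.9 − 4.7·d*, so d* = (56.9 − 44.2) / 4.7 ≈ 2.7.
At d* the low-fitness type's incentive constraint just binds; the high-fitness type strictly prefers d* since its per-unit cost is lower.

2.7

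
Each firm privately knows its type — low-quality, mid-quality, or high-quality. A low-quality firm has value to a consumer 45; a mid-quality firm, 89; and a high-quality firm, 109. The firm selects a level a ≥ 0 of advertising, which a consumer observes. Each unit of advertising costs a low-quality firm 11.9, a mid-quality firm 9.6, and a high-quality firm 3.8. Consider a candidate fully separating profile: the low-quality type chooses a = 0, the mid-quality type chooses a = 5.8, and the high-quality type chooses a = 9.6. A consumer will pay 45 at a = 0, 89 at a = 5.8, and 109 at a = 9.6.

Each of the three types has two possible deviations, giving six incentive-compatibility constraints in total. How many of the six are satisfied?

5

Mid-quality (own payoff 89 − 9.6×5.8 = 33.32): to a=0 gives 45 → profitable ✗; to a=9.6 gives 109 − 9.6×9.6 = 16.84 → no gain ✓.
Low-quality (own payoff 45): to a=5.8 gives 89 − 11.9×5.8 = 19.98 → no gain ✓; to a=9.6 gives 109 − 11.9×9.6 = -5.24 → no gain ✓.
High-quality (own payoff 109 − 3.8×9.6 = 72.52): to a=0 gives 45 → no gain ✓; to a=5.8 gives 89 − 3.8×5.8 = 66.96 → no gain ✓.
5 of the 6 constraints hold; not an equilibrium.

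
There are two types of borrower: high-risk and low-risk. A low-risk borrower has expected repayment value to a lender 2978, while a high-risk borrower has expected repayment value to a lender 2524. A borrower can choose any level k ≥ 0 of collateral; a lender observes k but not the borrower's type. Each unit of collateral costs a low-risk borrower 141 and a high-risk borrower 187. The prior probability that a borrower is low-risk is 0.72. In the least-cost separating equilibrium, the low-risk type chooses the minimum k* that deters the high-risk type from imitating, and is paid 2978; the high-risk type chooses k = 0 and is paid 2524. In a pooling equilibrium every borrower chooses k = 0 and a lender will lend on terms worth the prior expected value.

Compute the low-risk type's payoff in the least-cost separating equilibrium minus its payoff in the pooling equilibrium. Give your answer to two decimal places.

-215.20

Least-cost separating signal: k* solves 2524 = 2978 − 187·k*, so k* = (2978 − 2524)/187 ≈ 2.4278.
Low-risk type's separating payoff: 2978 − 141 × k* = 2978 − 141 × (2978 − 2524)/187 = 2978 − 64014/187 ≈ 2635.6791.
Pooling payoff: 0.72 × 2978 + 0.28 × 2524 = 2850.88.
Difference: 2635.6791 − 2850.88 = -215.2009, i.e. -215.20 to two decimal places.
The low-risk type would prefer the pooling outcome.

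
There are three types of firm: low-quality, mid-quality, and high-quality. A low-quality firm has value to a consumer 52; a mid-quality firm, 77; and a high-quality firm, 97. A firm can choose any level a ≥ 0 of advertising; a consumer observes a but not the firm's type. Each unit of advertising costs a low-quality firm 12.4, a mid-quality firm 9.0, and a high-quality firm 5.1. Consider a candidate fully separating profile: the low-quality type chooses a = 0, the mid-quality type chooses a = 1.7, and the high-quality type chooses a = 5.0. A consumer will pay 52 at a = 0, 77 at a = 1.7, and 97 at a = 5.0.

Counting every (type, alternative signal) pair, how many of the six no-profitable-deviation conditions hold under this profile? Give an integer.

Low-quality (own payoff 52): to a=1.7 gives 77 − 12.4×1.7 = 55.92 → profitable ✗; to a=5.0 gives 97 − 12.4×5.0 = 35 → no gain ✓.
Mid-quality (own payoff 77 − 9.0×1.7 = 61.7): to a=0 gives 52 → no gain ✓; to a=5.0 gives 97 − 9.0×5.0 = 52 → no gain ✓.
High-quality (own payoff 97 − 5.1×5.0 = 71.5): to a=0 gives 52 → no gain ✓; to a=1.7 gives 77 − 5.1×1.7 = 68.33 → no gain ✓.
5 of the 6 constraints hold; not an equilibrium.

5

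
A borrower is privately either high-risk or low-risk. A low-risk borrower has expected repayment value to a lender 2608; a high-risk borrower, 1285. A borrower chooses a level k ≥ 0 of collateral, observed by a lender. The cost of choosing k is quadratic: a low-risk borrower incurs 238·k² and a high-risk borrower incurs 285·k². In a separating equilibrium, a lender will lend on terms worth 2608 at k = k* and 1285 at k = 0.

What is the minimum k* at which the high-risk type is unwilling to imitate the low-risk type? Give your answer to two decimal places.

2.15

The high-risk type at k = 0 receives 1285; imitating at k* yields 2608 − 285·k*².
Indifference: 1285 = 2608 − 285·k*², so k*² = (2608 − 1285) / 285 ≈ 4.6421.
k* = √4.6421 ≈ 2.15.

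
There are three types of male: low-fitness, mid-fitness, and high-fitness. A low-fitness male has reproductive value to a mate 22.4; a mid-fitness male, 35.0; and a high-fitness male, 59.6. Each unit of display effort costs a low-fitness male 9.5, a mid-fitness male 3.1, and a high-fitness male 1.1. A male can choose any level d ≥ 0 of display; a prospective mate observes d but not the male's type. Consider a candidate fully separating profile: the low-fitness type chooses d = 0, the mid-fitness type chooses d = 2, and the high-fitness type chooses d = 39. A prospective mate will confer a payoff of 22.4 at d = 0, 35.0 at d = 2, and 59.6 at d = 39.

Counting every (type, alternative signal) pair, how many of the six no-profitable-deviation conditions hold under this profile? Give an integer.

4

Mid-fitness (own payoff 35.0 − 3.1×2 = 28.8): to d=0 gives 22.4 → no gain ✓; to d=39 gives 59.6 − 3.1×39 = -61.3 → no gain ✓.
Low-fitness (own payoff 22.4): to d=2 gives 35.0 − 9.5×2 = 16 → no gain ✓; to d=39 gives 59.6 − 9.5×39 = -310.9 → no gain ✓.
High-fitness (own payoff 59.6 − 1.1×39 = 16.7): to d=0 gives 22.4 → profitable ✗; to d=2 gives 35.0 − 1.1×2 = 32.8 → profitable ✗.
4 of the 6 constraints hold; not an equilibrium.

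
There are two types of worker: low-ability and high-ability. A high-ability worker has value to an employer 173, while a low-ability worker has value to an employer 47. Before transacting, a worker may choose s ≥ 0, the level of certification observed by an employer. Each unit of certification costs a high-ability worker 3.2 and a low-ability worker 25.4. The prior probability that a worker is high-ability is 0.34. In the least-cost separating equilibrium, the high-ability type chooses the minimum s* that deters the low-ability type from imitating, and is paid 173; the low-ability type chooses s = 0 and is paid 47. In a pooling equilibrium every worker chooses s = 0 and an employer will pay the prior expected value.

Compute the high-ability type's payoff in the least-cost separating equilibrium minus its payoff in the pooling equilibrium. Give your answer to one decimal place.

Least-cost separating signal: s* solves 47 = 173 − 25.4·s*, so s* = (173 − 47)/25.4 ≈ 4.9606.
High-ability type's separating payoff: 173 − 3.2 × s* = 173 − 3.2 × (173 − 47)/25.4 = 173 − 403.2/25.4 ≈ 157.126.
Pooling payoff: 0.34 × 173 + 0.66 × 47 = 89.84.
Difference: 157.126 − 89.84 = 67.286, i.e. 67.3 to one decimal place.
The high-ability type prefers to separate.

67.3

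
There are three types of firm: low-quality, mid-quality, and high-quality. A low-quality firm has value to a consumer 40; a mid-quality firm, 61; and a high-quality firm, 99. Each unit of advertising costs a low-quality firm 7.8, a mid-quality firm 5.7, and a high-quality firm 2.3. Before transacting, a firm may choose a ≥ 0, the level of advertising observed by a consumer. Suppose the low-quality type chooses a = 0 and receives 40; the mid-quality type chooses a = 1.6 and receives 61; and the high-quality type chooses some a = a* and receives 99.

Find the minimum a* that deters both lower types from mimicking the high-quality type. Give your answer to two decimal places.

8.27

Low-quality type (on-path payoff 40) won't mimic when 40 ≥ 99 − 7.8·a*, i.e. a* ≥ 7.56.
Mid-quality type (on-path payoff 61 − 5.7×1.6 = 51.88) won't mimic when 51.88 ≥ 99 − 5.7·a*, i.e. a* ≥ 8.27.
Both must hold, so a* = max(7.56, 8.27) = 8.27. The mid-quality type's constraint binds.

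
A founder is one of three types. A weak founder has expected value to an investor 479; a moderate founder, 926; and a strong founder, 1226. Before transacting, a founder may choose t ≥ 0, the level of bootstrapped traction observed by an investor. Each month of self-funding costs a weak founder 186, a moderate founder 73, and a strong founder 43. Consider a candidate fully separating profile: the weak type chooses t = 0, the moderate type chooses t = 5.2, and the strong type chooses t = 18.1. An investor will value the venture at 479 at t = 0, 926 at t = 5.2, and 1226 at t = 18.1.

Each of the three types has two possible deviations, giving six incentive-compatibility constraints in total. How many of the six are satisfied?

4

Strong (own payoff 1226 − 43×18.1 = 447.7): to t=0 gives 479 → profitable ✗; to t=5.2 gives 926 − 43×5.2 = 702.4 → profitable ✗.
Weak (own payoff 479): to t=5.2 gives 926 − 186×5.2 = -41.2 → no gain ✓; to t=18.1 gives 1226 − 186×18.1 = -2140.6 → no gain ✓.
Moderate (own payoff 926 − 73×5.2 = 546.4): to t=0 gives 479 → no gain ✓; to t=18.1 gives 1226 − 73×18.1 = -95.3 → no gain ✓.
4 of the 6 constraints hold; not an equilibrium.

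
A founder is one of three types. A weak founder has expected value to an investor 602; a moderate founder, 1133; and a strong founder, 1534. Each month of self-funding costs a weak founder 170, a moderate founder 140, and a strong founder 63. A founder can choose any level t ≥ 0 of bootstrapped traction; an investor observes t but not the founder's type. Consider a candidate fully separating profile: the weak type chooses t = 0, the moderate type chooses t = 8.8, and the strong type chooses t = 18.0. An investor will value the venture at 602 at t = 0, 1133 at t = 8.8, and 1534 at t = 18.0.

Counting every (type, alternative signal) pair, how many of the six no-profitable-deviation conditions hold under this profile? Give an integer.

Strong (own payoff 1534 − 63×18.0 = 400): to t=0 gives 602 → profitable ✗; to t=8.8 gives 1133 − 63×8.8 = 578.6 → profitable ✗.
Weak (own payoff 602): to t=8.8 gives 1133 − 170×8.8 = -363 → no gain ✓; to t=18.0 gives 1534 − 170×18.0 = -1526 → no gain ✓.
Moderate (own payoff 1133 − 140×8.8 = -99): to t=0 gives 602 → profitable ✗; to t=18.0 gives 1534 − 140×18.0 = -986 → no gain ✓.
3 of the 6 constraints hold; not an equilibrium.

3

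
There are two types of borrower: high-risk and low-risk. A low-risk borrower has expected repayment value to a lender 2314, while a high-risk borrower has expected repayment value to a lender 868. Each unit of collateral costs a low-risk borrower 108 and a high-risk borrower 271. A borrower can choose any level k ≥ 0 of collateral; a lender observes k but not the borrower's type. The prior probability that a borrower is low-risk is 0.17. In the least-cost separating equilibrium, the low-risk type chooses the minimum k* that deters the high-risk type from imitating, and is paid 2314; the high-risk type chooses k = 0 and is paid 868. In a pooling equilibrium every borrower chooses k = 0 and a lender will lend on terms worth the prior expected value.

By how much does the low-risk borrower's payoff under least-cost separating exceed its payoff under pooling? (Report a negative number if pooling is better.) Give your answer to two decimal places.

623.91

Least-cost separating signal: k* solves 868 = 2314 − 271·k*, so k* = (2314 − 868)/271 ≈ 5.3358.
Low-risk type's separating payoff: 2314 − 108 × k* = 2314 − 108 × (2314 − 868)/271 = 2314 − 156168/271 ≈ 1737.7343.
Pooling payoff: 0.17 × 2314 + 0.83 × 868 = 1113.82.
Difference: 1737.7343 − 1113.82 = 623.9143, i.e. 623.91 to two decimal places.
The low-risk type prefers to separate.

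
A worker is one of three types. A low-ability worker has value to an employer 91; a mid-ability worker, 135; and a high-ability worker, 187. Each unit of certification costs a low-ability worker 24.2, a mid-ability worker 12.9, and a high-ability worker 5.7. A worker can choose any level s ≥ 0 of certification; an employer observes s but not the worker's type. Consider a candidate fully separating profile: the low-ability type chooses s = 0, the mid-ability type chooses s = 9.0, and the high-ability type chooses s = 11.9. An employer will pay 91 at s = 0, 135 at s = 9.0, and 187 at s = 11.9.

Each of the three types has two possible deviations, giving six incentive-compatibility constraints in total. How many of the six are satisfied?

4

High-ability (own payoff 187 − 5.7×11.9 = 119.17): to s=0 gives 91 → no gain ✓; to s=9.0 gives 135 − 5.7×9.0 = 83.7 → no gain ✓.
Mid-ability (own payoff 135 − 12.9×9.0 = 18.9): to s=0 gives 91 → profitable ✗; to s=11.9 gives 187 − 12.9×11.9 = 33.49 → profitable ✗.
Low-ability (own payoff 91): to s=9.0 gives 135 − 24.2×9.0 = -82.8 → no gain ✓; to s=11.9 gives 187 − 24.2×11.9 = -100.98 → no gain ✓.
4 of the 6 constraints hold; not an equilibrium.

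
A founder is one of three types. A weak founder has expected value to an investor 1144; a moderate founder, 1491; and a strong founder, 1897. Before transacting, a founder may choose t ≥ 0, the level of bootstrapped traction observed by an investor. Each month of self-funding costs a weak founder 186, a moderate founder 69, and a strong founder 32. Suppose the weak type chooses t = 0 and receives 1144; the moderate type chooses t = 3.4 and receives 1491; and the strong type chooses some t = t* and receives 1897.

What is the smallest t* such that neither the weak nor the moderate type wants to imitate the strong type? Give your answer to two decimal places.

Weak type (on-path payoff 1144) won't mimic when 1144 ≥ 1897 − 186·t*, i.e. t* ≥ 4.05.
Moderate type (on-path payoff 1491 − 69×3.4 = 1256.4) won't mimic when 1256.4 ≥ 1897 − 69·t*, i.e. t* ≥ 9.28.
Both must hold, so t* = max(4.05, 9.28) = 9.28. The moderate type's constraint binds.

9.28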